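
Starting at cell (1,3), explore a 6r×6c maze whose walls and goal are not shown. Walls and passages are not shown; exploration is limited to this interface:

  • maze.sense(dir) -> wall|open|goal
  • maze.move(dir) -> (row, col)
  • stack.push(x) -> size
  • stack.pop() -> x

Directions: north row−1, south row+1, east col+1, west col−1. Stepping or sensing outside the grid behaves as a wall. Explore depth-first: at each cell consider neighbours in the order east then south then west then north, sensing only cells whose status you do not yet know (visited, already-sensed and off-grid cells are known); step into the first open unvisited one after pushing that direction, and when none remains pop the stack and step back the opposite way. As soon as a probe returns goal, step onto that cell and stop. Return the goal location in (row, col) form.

Act: sense[dir: east]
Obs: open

Act: push[x: east]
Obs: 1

Act: move[dir: east]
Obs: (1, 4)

Act: sense[dir: east]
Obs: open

Act: push[x: east]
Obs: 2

Act: move[dir: east]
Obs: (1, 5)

Act: sense[dir: south]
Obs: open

Act: push[x: south]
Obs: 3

Act: move[dir: south]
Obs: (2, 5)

Act: sense[dir: south]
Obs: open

Act: push[x: south]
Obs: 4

Act: move[dir: south]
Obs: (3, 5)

Act: sense[dir: south]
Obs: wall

Act: sense[dir: west]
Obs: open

Act: push[x: west]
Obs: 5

Act: move[dir: west]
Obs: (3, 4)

Act: sense[dir: south]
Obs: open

Act: push[x: south]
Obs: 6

Act: move[dir: south]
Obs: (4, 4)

Act: sense[dir: south]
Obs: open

Act: push[x: south]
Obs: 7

Act: move[dir: south]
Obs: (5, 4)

Act: sense[dir: east]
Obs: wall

Act: sense[dir: west]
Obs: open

Act: push[x: west]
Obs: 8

Act: move[dir: west]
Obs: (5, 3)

Act: sense[dir: west]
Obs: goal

Act: move[dir: west]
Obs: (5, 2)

Answer: (5, 2)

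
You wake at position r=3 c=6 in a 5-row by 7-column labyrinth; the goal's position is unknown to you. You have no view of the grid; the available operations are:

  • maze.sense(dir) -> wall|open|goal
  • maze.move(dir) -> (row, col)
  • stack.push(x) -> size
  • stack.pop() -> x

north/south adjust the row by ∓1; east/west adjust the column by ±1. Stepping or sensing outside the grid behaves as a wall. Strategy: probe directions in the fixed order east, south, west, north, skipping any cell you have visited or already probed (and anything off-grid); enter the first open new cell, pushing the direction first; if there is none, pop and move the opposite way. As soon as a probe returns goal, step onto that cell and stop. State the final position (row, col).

Act: sense[south]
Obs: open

Act: push[south]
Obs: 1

Act: move[south]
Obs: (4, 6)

Act: sense[west]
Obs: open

Act: push[west]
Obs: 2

Act: move[west]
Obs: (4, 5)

Act: sense[west]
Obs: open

Act: push[west]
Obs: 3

Act: move[west]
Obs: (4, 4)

Act: sense[west]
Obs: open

Act: push[west]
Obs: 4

Act: move[west]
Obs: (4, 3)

Act: sense[west]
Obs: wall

Act: sense[north]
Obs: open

Act: push[north]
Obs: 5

Act: move[north]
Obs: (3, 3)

Act: sense[east]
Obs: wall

Act: sense[west]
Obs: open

Act: push[west]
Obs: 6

Act: move[west]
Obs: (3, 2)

Act: sense[west]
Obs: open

Act: push[west]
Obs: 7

Act: move[west]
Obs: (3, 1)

Act: sense[south]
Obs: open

Act: push[south]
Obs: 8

Act: move[south]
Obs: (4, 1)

Act: sense[west]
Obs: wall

Act: pop[]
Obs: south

Act: move[north]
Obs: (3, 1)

Act: sense[west]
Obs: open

Act: push[west]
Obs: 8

Act: move[west]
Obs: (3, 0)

Act: sense[north]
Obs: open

Act: push[north]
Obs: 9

Act: move[north]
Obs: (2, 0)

Act: sense[east]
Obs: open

Act: push[east]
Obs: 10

Act: move[east]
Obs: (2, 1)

Act: sense[east]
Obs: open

Act: push[east]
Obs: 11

Act: move[east]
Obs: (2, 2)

Act: sense[east]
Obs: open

Act: push[east]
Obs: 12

Act: move[east]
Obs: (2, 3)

Act: sense[east]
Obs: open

Act: push[east]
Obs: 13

Act: move[east]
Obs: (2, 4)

Act: sense[east]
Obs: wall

Act: sense[north]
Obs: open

Act: push[north]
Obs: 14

Act: move[north]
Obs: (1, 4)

Act: sense[east]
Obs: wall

Act: sense[west]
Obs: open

Act: push[west]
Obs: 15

Act: move[west]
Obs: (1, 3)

Act: sense[west]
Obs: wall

Act: sense[north]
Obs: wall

Act: pop[]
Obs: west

Act: move[east]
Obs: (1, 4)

Act: sense[north]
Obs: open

Act: push[north]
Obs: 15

Act: move[north]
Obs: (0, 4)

Act: sense[east]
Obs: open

Act: push[east]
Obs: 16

Act: move[east]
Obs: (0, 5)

Act: sense[east]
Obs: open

Act: push[east]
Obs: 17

Act: move[east]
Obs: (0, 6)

Act: sense[south]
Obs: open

Act: push[south]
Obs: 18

Act: move[south]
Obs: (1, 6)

Act: sense[south]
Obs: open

Act: push[south]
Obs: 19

Act: move[south]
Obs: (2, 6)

Act: pop[]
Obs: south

Act: move[north]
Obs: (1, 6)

Act: pop[]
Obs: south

Act: move[north]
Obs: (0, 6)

Act: pop[]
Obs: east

Act: move[west]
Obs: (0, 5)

Act: pop[]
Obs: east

Act: move[west]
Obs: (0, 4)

Act: pop[]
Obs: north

Act: move[south]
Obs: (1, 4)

Act: pop[]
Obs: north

Act: move[south]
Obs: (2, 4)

Act: pop[]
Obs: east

Act: move[west]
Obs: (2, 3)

Act: pop[]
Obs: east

Act: move[west]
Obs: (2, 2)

Act: pop[]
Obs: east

Act: move[west]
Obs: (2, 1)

Act: sense[north]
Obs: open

Act: push[north]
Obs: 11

Act: move[north]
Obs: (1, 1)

Act: sense[west]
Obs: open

Act: push[west]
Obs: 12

Act: move[west]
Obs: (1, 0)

Act: sense[north]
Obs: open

Act: push[north]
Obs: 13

Act: move[north]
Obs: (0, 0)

Act: sense[east]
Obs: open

Act: push[east]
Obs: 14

Act: move[east]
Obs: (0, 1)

Act: sense[east]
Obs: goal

Act: move[east]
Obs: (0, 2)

Answer: (0, 2)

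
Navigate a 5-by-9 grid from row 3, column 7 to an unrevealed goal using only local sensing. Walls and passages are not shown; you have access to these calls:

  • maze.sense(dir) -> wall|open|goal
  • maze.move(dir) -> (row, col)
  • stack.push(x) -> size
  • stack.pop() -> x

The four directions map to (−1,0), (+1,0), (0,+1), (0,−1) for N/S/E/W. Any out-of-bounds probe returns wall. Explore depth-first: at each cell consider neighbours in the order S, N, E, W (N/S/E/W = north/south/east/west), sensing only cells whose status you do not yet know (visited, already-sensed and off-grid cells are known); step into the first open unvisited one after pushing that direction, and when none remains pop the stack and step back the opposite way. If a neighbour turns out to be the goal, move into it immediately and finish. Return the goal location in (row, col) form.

>>> maze.sense dir=south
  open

>>> stack.push x=south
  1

>>> maze.move dir=south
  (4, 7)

>>> maze.sense dir=east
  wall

>>> maze.sense dir=west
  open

>>> stack.push x=west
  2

>>> maze.move dir=west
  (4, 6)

>>> maze.sense dir=north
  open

>>> stack.push x=north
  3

>>> maze.move dir=north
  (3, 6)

>>> maze.sense dir=north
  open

>>> stack.push x=north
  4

>>> maze.move dir=north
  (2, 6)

>>> maze.sense dir=north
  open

>>> stack.push x=north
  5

>>> maze.move dir=north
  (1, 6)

>>> maze.sense dir=north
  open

>>> stack.push x=north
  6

>>> maze.move dir=north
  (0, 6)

>>> maze.sense dir=east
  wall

>>> maze.sense dir=west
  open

>>> stack.push x=west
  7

>>> maze.move dir=west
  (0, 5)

>>> maze.sense dir=south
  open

>>> stack.push x=south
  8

>>> maze.move dir=south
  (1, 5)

>>> maze.sense dir=south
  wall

>>> maze.sense dir=west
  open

>>> stack.push x=west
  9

>>> maze.move dir=west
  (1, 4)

>>> maze.sense dir=south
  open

>>> stack.push x=south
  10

>>> maze.move dir=south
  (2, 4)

>>> maze.sense dir=south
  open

>>> stack.push x=south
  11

>>> maze.move dir=south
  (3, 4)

>>> maze.sense dir=south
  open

>>> stack.push x=south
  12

>>> maze.move dir=south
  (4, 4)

>>> maze.sense dir=east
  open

>>> stack.push x=east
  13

>>> maze.move dir=east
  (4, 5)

>>> maze.sense dir=north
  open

>>> stack.push x=north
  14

>>> maze.move dir=north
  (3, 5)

>>> stack.pop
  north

>>> maze.move dir=south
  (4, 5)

>>> stack.pop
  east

>>> maze.move dir=west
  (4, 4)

>>> maze.sense dir=west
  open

>>> stack.push x=west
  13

>>> maze.move dir=west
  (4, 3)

>>> maze.sense dir=north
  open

>>> stack.push x=north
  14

>>> maze.move dir=north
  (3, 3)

>>> maze.sense dir=north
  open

>>> stack.push x=north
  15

>>> maze.move dir=north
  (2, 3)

>>> maze.sense dir=north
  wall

>>> maze.sense dir=west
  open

>>> stack.push x=west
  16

>>> maze.move dir=west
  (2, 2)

>>> maze.sense dir=south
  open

>>> stack.push x=south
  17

>>> maze.move dir=south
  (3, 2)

>>> maze.sense dir=south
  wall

>>> maze.sense dir=west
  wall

>>> stack.pop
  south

>>> maze.move dir=north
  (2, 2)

>>> maze.sense dir=north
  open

>>> stack.push x=north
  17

>>> maze.move dir=north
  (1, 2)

>>> maze.sense dir=north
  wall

>>> maze.sense dir=west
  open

>>> stack.push x=west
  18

>>> maze.move dir=west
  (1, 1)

>>> maze.sense dir=south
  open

>>> stack.push x=south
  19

>>> maze.move dir=south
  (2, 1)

>>> maze.sense dir=west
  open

>>> stack.push x=west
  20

>>> maze.move dir=west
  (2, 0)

>>> maze.sense dir=south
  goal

>>> maze.move dir=south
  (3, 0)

Answer: (3, 0)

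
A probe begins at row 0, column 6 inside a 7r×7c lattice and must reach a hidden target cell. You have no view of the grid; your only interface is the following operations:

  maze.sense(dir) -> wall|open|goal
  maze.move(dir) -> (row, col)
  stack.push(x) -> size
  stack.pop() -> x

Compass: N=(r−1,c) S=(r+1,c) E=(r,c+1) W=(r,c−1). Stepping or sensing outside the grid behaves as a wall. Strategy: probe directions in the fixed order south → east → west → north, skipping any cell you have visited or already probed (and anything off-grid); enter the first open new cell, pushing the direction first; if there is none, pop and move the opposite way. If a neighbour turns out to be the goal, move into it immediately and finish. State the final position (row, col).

Action: maze.sense[dir: south]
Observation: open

Action: stack.push[x: south]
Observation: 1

Action: maze.move[dir: south]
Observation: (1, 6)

Action: maze.sense[dir: south]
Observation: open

Action: stack.push[x: south]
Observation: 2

Action: maze.move[dir: south]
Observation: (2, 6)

Action: maze.sense[dir: south]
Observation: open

Action: stack.push[x: south]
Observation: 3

Action: maze.move[dir: south]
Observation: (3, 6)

Action: maze.sense[dir: south]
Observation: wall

Action: maze.sense[dir: west]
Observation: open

Action: stack.push[x: west]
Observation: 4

Action: maze.move[dir: west]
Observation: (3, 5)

Action: maze.sense[dir: south]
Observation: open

Action: stack.push[x: south]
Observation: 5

Action: maze.move[dir: south]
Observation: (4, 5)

Action: maze.sense[dir: south]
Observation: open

Action: stack.push[x: south]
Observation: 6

Action: maze.move[dir: south]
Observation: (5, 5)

Action: maze.sense[dir: south]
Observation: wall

Action: maze.sense[dir: east]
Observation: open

Action: stack.push[x: east]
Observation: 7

Action: maze.move[dir: east]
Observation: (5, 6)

Action: maze.sense[dir: south]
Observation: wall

Action: stack.pop[]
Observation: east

Action: maze.move[dir: west]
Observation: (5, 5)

Action: maze.sense[dir: west]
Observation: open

Action: stack.push[x: west]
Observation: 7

Action: maze.move[dir: west]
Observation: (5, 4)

Action: maze.sense[dir: south]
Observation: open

Action: stack.push[x: south]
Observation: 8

Action: maze.move[dir: south]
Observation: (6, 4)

Action: maze.sense[dir: west]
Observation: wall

Action: stack.pop[]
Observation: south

Action: maze.move[dir: north]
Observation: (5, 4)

Action: maze.sense[dir: west]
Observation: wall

Action: maze.sense[dir: north]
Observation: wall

Action: stack.pop[]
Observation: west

Action: maze.move[dir: east]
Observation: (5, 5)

Action: stack.pop[]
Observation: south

Action: maze.move[dir: north]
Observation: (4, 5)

Action: stack.pop[]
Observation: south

Action: maze.move[dir: north]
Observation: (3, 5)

Action: maze.sense[dir: west]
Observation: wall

Action: maze.sense[dir: north]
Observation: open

Action: stack.push[x: north]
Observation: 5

Action: maze.move[dir: north]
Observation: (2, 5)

Action: maze.sense[dir: west]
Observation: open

Action: stack.push[x: west]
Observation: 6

Action: maze.move[dir: west]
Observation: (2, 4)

Action: maze.sense[dir: west]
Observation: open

Action: stack.push[x: west]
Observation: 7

Action: maze.move[dir: west]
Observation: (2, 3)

Action: maze.sense[dir: south]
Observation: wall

Action: maze.sense[dir: west]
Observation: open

Action: stack.push[x: west]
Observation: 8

Action: maze.move[dir: west]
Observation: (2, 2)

Action: maze.sense[dir: south]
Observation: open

Action: stack.push[x: south]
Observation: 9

Action: maze.move[dir: south]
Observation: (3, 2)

Action: maze.sense[dir: south]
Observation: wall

Action: maze.sense[dir: west]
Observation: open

Action: stack.push[x: west]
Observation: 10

Action: maze.move[dir: west]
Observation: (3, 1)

Action: maze.sense[dir: south]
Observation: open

Action: stack.push[x: south]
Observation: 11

Action: maze.move[dir: south]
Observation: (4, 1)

Action: maze.sense[dir: south]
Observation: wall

Action: maze.sense[dir: west]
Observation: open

Action: stack.push[x: west]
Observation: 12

Action: maze.move[dir: west]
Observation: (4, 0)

Action: maze.sense[dir: south]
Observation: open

Action: stack.push[x: south]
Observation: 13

Action: maze.move[dir: south]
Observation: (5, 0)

Action: maze.sense[dir: south]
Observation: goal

Action: maze.move[dir: south]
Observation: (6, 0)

Answer: (6, 0)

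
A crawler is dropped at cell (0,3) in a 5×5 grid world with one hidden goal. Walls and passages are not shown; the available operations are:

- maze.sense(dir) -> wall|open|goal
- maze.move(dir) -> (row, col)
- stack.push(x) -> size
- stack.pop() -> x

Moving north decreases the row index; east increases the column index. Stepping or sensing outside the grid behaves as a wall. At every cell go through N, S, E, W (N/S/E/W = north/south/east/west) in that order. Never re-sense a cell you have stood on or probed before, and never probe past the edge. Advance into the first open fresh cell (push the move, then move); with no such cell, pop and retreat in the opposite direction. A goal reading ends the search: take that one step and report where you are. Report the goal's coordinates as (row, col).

Act: sense[dir→south]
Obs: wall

Act: sense[dir→east]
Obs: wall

Act: sense[dir→west]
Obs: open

Act: push[x→west]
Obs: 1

Act: move[dir→west]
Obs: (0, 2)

Act: sense[dir→south]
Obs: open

Act: push[x→south]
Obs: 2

Act: move[dir→south]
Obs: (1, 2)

Act: sense[dir→south]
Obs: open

Act: push[x→south]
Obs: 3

Act: move[dir→south]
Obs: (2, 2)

Act: sense[dir→south]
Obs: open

Act: push[x→south]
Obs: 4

Act: move[dir→south]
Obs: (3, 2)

Act: sense[dir→south]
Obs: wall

Act: sense[dir→east]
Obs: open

Act: push[x→east]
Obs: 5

Act: move[dir→east]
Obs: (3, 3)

Act: sense[dir→north]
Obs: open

Act: push[x→north]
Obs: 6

Act: move[dir→north]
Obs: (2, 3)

Act: sense[dir→east]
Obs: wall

Act: pop[]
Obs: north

Act: move[dir→south]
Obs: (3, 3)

Act: sense[dir→south]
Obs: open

Act: push[x→south]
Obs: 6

Act: move[dir→south]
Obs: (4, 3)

Act: sense[dir→east]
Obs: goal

Act: move[dir→east]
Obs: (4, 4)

Answer: (4, 4)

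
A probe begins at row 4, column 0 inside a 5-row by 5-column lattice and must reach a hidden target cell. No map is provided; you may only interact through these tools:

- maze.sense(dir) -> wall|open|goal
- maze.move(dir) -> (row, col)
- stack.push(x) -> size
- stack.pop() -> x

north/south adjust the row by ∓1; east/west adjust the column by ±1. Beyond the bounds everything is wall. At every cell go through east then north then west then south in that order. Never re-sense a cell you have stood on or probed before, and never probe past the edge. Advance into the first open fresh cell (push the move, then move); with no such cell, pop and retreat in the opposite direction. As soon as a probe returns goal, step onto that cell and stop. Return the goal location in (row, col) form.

-> maze.sense(dir→east)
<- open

-> stack.push(x→east)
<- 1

-> maze.move(dir→east)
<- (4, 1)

-> maze.sense(dir→east)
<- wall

-> maze.sense(dir→north)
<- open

-> stack.push(x→north)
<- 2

-> maze.move(dir→north)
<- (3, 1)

-> maze.sense(dir→east)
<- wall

-> maze.sense(dir→north)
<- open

-> stack.push(x→north)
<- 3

-> maze.move(dir→north)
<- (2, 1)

-> maze.sense(dir→east)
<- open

-> stack.push(x→east)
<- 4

-> maze.move(dir→east)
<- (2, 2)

-> maze.sense(dir→east)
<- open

-> stack.push(x→east)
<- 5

-> maze.move(dir→east)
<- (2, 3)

-> maze.sense(dir→east)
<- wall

-> maze.sense(dir→north)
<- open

-> stack.push(x→north)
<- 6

-> maze.move(dir→north)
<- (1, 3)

-> maze.sense(dir→east)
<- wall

-> maze.sense(dir→north)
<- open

-> stack.push(x→north)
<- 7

-> maze.move(dir→north)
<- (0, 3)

-> maze.sense(dir→east)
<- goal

-> maze.move(dir→east)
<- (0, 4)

Answer: (0, 4)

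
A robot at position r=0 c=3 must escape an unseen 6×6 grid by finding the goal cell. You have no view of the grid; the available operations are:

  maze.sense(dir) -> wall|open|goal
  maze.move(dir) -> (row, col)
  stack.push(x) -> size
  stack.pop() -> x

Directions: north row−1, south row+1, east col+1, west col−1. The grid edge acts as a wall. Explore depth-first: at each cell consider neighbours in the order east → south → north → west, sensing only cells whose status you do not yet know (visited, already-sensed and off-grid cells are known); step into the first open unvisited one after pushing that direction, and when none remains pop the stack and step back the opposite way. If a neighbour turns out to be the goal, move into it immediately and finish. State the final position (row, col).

Then maze.sense with dir='east', giving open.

Calling stack.push with x='east', — result: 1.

Now I run maze.move with dir='east', → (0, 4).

I invoke maze.sense with dir='east', giving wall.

Invoking maze.sense with dir='south', → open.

Invoking stack.push with x='south', and observe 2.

Now I run maze.move with dir='south', and see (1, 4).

Next I call maze.sense with dir='east', giving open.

Now I run stack.push with x='east', and see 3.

I call maze.move with dir='east', which returns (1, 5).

Using maze.sense with dir='south', — result: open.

I invoke stack.push with x='south', and see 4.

Using maze.move with dir='south', : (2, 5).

I try maze.sense with dir='south', which returns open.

Invoking stack.push with x='south', giving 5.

I invoke maze.move with dir='south', and get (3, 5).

Invoking maze.sense with dir='south', and observe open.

Then stack.push with x='south', : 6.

I invoke maze.move with dir='south', which returns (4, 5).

I call maze.sense with dir='south', which returns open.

Using stack.push with x='south', and see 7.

I use maze.move with dir='south', and observe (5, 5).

I try maze.sense with dir='west', and observe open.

Now I run stack.push with x='west', yielding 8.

Now I run maze.move with dir='west', — result: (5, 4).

I use maze.sense with dir='north', → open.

I use stack.push with x='north', yielding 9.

Invoking maze.move with dir='north', giving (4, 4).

I try maze.sense with dir='north', : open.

Invoking stack.push with x='north', and see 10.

Using maze.move with dir='north', giving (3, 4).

Invoking maze.sense with dir='north', : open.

I try stack.push with x='north', — result: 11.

I use maze.move with dir='north', giving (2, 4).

I run maze.sense with dir='west', which returns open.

Invoking stack.push with x='west', and see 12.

I call maze.move with dir='west', → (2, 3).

Calling maze.sense with dir='south', : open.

Invoking stack.push with x='south', : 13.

Using maze.move with dir='south', and observe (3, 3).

Calling maze.sense with dir='south', and get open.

I run stack.push with x='south', — result: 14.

Now I run maze.move with dir='south', and get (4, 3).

Invoking maze.sense with dir='south', which returns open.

I use stack.push with x='south', and observe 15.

Using maze.move with dir='south', which returns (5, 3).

I use maze.sense with dir='west', yielding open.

Then stack.push with x='west', giving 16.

I run maze.move with dir='west', and see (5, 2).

Invoking maze.sense with dir='north', and get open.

I try stack.push with x='north', → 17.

Invoking maze.move with dir='north', → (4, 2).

I try maze.sense with dir='north', → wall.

Then maze.sense with dir='west', and observe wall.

Then stack.pop, giving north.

Next I call maze.move with dir='south', and get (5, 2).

Using maze.sense with dir='west', and observe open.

Then stack.push with x='west', : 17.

I run maze.move with dir='west', which returns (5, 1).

I call maze.sense with dir='west', and see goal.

I run maze.move with dir='west', and get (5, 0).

Answer: (5, 0)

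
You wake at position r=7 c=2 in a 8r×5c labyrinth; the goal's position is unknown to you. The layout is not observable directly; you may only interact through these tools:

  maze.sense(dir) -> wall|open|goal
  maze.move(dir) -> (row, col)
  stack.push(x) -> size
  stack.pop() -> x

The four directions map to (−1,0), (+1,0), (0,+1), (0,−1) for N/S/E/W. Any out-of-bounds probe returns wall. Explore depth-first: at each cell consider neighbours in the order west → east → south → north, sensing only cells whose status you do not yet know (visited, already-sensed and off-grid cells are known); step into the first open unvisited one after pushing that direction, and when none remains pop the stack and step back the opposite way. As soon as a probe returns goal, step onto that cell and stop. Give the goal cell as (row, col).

% maze.sense dir='west'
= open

% stack.push x='west'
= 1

% maze.move dir='west'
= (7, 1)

% maze.sense dir='west'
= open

% stack.push x='west'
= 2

% maze.move dir='west'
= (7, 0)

% maze.sense dir='north'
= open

% stack.push x='north'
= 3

% maze.move dir='north'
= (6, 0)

% maze.sense dir='east'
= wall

% maze.sense dir='north'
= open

% stack.push x='north'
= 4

% maze.move dir='north'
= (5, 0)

% maze.sense dir='east'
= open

% stack.push x='east'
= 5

% maze.move dir='east'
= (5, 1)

% maze.sense dir='east'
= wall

% maze.sense dir='north'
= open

% stack.push x='north'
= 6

% maze.move dir='north'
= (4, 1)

% maze.sense dir='west'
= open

% stack.push x='west'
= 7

% maze.move dir='west'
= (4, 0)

% maze.sense dir='north'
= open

% stack.push x='north'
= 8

% maze.move dir='north'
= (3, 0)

% maze.sense dir='east'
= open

% stack.push x='east'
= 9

% maze.move dir='east'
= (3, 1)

% maze.sense dir='east'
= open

% stack.push x='east'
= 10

% maze.move dir='east'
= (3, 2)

% maze.sense dir='east'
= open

% stack.push x='east'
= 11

% maze.move dir='east'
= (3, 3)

% maze.sense dir='east'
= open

% stack.push x='east'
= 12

% maze.move dir='east'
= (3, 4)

% maze.sense dir='south'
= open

% stack.push x='south'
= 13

% maze.move dir='south'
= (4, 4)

% maze.sense dir='west'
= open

% stack.push x='west'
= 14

% maze.move dir='west'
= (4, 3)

% maze.sense dir='west'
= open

% stack.push x='west'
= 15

% maze.move dir='west'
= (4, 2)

% stack.pop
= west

% maze.move dir='east'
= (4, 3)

% maze.sense dir='south'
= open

% stack.push x='south'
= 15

% maze.move dir='south'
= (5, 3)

% maze.sense dir='east'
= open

% stack.push x='east'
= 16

% maze.move dir='east'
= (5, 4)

% maze.sense dir='south'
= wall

% stack.pop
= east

% maze.move dir='west'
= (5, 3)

% maze.sense dir='south'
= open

% stack.push x='south'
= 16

% maze.move dir='south'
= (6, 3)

% maze.sense dir='west'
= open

% stack.push x='west'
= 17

% maze.move dir='west'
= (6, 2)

% stack.pop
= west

% maze.move dir='east'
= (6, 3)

% maze.sense dir='south'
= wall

% stack.pop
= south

% maze.move dir='north'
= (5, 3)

% stack.pop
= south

% maze.move dir='north'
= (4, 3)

% stack.pop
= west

% maze.move dir='east'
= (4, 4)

% stack.pop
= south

% maze.move dir='north'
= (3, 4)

% maze.sense dir='north'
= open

% stack.push x='north'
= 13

% maze.move dir='north'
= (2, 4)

% maze.sense dir='west'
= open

% stack.push x='west'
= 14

% maze.move dir='west'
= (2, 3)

% maze.sense dir='west'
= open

% stack.push x='west'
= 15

% maze.move dir='west'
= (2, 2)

% maze.sense dir='west'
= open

% stack.push x='west'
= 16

% maze.move dir='west'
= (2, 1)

% maze.sense dir='west'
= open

% stack.push x='west'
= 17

% maze.move dir='west'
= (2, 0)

% maze.sense dir='north'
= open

% stack.push x='north'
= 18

% maze.move dir='north'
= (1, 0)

% maze.sense dir='east'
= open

% stack.push x='east'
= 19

% maze.move dir='east'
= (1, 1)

% maze.sense dir='east'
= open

% stack.push x='east'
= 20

% maze.move dir='east'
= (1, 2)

% maze.sense dir='east'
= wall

% maze.sense dir='north'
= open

% stack.push x='north'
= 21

% maze.move dir='north'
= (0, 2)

% maze.sense dir='west'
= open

% stack.push x='west'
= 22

% maze.move dir='west'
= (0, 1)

% maze.sense dir='west'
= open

% stack.push x='west'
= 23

% maze.move dir='west'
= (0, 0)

% stack.pop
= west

% maze.move dir='east'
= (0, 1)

% stack.pop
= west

% maze.move dir='east'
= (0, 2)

% maze.sense dir='east'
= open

% stack.push x='east'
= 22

% maze.move dir='east'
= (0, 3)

% maze.sense dir='east'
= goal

% maze.move dir='east'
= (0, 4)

Answer: (0, 4)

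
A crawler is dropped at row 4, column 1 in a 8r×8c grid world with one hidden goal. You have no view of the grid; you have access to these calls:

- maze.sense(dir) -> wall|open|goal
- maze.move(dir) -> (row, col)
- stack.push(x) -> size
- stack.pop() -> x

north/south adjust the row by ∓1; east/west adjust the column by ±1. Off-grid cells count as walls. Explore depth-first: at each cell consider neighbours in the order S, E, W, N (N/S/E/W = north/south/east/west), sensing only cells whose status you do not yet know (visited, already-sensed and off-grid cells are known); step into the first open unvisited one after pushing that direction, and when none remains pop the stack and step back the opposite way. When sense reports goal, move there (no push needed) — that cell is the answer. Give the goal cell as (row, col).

! maze.sense(dir→south) == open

! stack.push(x→south) == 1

! maze.move(dir→south) == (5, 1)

! maze.sense(dir→south) == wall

! maze.sense(dir→east) == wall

! maze.sense(dir→west) == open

! stack.push(x→west) == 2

! maze.move(dir→west) == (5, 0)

! maze.sense(dir→south) == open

! stack.push(x→south) == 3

! maze.move(dir→south) == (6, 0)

! maze.sense(dir→south) == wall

! stack.pop() == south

! maze.move(dir→north) == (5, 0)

! maze.sense(dir→north) == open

! stack.push(x→north) == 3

! maze.move(dir→north) == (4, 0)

! maze.sense(dir→north) == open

! stack.push(x→north) == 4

! maze.move(dir→north) == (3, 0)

! maze.sense(dir→east) == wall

! maze.sense(dir→north) == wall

! stack.pop() == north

! maze.move(dir→south) == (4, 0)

! stack.pop() == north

! maze.move(dir→south) == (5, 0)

! stack.pop() == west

! maze.move(dir→east) == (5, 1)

! stack.pop() == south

! maze.move(dir→north) == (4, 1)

! maze.sense(dir→east) == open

! stack.push(x→east) == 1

! maze.move(dir→east) == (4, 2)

! maze.sense(dir→east) == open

! stack.push(x→east) == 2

! maze.move(dir→east) == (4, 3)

! maze.sense(dir→south) == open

! stack.push(x→south) == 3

! maze.move(dir→south) == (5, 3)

! maze.sense(dir→south) == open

! stack.push(x→south) == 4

! maze.move(dir→south) == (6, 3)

! maze.sense(dir→south) == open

! stack.push(x→south) == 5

! maze.move(dir→south) == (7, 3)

! maze.sense(dir→east) == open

! stack.push(x→east) == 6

! maze.move(dir→east) == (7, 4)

! maze.sense(dir→east) == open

! stack.push(x→east) == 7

! maze.move(dir→east) == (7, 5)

! maze.sense(dir→east) == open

! stack.push(x→east) == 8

! maze.move(dir→east) == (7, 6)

! maze.sense(dir→east) == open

! stack.push(x→east) == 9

! maze.move(dir→east) == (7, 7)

! maze.sense(dir→north) == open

! stack.push(x→north) == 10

! maze.move(dir→north) == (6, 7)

! maze.sense(dir→west) == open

! stack.push(x→west) == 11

! maze.move(dir→west) == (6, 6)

! maze.sense(dir→west) == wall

! maze.sense(dir→north) == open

! stack.push(x→north) == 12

! maze.move(dir→north) == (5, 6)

! maze.sense(dir→east) == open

! stack.push(x→east) == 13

! maze.move(dir→east) == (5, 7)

! maze.sense(dir→north) == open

! stack.push(x→north) == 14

! maze.move(dir→north) == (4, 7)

! maze.sense(dir→west) == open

! stack.push(x→west) == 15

! maze.move(dir→west) == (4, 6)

! maze.sense(dir→west) == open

! stack.push(x→west) == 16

! maze.move(dir→west) == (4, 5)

! maze.sense(dir→south) == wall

! maze.sense(dir→west) == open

! stack.push(x→west) == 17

! maze.move(dir→west) == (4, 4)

! maze.sense(dir→south) == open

! stack.push(x→south) == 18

! maze.move(dir→south) == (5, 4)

! maze.sense(dir→south) == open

! stack.push(x→south) == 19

! maze.move(dir→south) == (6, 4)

! stack.pop() == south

! maze.move(dir→north) == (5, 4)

! stack.pop() == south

! maze.move(dir→north) == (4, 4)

! maze.sense(dir→north) == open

! stack.push(x→north) == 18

! maze.move(dir→north) == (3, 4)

! maze.sense(dir→east) == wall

! maze.sense(dir→west) == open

! stack.push(x→west) == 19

! maze.move(dir→west) == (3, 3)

! maze.sense(dir→west) == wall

! maze.sense(dir→north) == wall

! stack.pop() == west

! maze.move(dir→east) == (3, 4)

! maze.sense(dir→north) == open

! stack.push(x→north) == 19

! maze.move(dir→north) == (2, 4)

! maze.sense(dir→east) == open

! stack.push(x→east) == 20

! maze.move(dir→east) == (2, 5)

! maze.sense(dir→east) == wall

! maze.sense(dir→north) == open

! stack.push(x→north) == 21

! maze.move(dir→north) == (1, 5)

! maze.sense(dir→east) == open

! stack.push(x→east) == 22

! maze.move(dir→east) == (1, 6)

! maze.sense(dir→east) == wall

! maze.sense(dir→north) == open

! stack.push(x→north) == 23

! maze.move(dir→north) == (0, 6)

! maze.sense(dir→east) == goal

! maze.move(dir→east) == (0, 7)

Answer: (0, 7)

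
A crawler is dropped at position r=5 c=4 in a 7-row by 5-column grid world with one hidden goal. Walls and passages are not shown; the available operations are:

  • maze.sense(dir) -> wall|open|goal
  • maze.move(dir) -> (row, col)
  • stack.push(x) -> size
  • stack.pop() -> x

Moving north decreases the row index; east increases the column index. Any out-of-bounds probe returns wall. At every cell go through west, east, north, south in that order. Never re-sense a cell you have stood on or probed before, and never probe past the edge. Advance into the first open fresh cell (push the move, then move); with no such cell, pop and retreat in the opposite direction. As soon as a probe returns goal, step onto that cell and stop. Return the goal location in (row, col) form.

Calling sense with dir→west, and get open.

Calling push with x→west, yielding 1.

I use move with dir→west, and observe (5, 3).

Calling sense with dir→west, and observe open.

Using push with x→west, and see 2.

I use move with dir→west, and observe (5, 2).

I run sense with dir→west, and get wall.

Next I call sense with dir→north, : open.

Then push with x→north, which returns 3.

Using move with dir→north, → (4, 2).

Using sense with dir→west, : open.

Then push with x→west, which returns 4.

I run move with dir→west, giving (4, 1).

Next I call sense with dir→west, giving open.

Invoking push with x→west, which returns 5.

Now I run move with dir→west, and get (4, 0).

Next I call sense with dir→north, and get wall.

I try sense with dir→south, : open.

Calling push with x→south, — result: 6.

Using move with dir→south, : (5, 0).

Then sense with dir→south, which returns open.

Calling push with x→south, — result: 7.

Using move with dir→south, and see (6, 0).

Next I call sense with dir→east, and observe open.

Using push with x→east, which returns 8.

I try move with dir→east, yielding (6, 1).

Calling sense with dir→east, yielding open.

Next I call push with x→east, — result: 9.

Invoking move with dir→east, : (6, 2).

Next I call sense with dir→east, which returns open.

I invoke push with x→east, yielding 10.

Invoking move with dir→east, which returns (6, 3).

Using sense with dir→east, and get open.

Calling push with x→east, which returns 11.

Now I run move with dir→east, → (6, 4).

I invoke pop, : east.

Invoking move with dir→west, → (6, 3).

Invoking pop, and see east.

I use move with dir→west, — result: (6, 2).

I try pop(), and observe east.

I use move with dir→west, — result: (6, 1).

I invoke pop, which returns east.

Now I run move with dir→west, yielding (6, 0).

Then pop, — result: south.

I run move with dir→north, and observe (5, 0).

I use pop, which returns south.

I run move with dir→north, yielding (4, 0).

Invoking pop, — result: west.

I use move with dir→east, which returns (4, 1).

Then sense with dir→north, and get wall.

Next I call pop, : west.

I try move with dir→east, — result: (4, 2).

Calling sense with dir→east, — result: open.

I call push with x→east, and get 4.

I try move with dir→east, yielding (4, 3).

Using sense with dir→east, — result: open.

I call push with x→east, which returns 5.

Now I run move with dir→east, and observe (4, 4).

I run sense with dir→north, — result: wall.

I call pop(), which returns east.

I run move with dir→west, : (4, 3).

I call sense with dir→north, which returns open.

Then push with x→north, → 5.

Then move with dir→north, → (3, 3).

Invoking sense with dir→west, giving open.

Invoking push with x→west, and observe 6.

Now I run move with dir→west, and see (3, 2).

Invoking sense with dir→north, — result: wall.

I call pop(), which returns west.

Calling move with dir→east, yielding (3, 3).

I use sense with dir→north, and see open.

Invoking push with x→north, : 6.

I use move with dir→north, yielding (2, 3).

I call sense with dir→east, yielding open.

Now I run push with x→east, — result: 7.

Now I run move with dir→east, : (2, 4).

Using sense with dir→north, yielding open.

I run push with x→north, and see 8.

I use move with dir→north, and observe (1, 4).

Then sense with dir→west, which returns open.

I run push with x→west, yielding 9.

I use move with dir→west, and see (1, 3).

Then sense with dir→west, which returns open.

Invoking push with x→west, and get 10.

Using move with dir→west, and see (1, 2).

Now I run sense with dir→west, yielding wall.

Then sense with dir→north, — result: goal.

I call move with dir→north, and observe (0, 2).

Answer: (0, 2)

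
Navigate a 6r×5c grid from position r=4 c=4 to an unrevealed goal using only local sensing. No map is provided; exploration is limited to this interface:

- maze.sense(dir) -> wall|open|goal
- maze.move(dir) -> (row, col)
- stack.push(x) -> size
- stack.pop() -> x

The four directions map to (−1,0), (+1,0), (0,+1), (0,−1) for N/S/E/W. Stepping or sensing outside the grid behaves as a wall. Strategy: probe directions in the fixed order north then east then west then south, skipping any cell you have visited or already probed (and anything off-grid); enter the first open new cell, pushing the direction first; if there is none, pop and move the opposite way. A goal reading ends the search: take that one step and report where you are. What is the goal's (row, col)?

Act: maze.sense[dir→north]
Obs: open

Act: stack.push[x→north]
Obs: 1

Act: maze.move[dir→north]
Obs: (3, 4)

Act: maze.sense[dir→north]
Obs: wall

Act: maze.sense[dir→west]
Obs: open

Act: stack.push[x→west]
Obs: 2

Act: maze.move[dir→west]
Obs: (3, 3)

Act: maze.sense[dir→north]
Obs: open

Act: stack.push[x→north]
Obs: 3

Act: maze.move[dir→north]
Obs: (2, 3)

Act: maze.sense[dir→north]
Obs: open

Act: stack.push[x→north]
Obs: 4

Act: maze.move[dir→north]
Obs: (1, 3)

Act: maze.sense[dir→north]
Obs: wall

Act: maze.sense[dir→east]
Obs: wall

Act: maze.sense[dir→west]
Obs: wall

Act: stack.pop[]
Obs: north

Act: maze.move[dir→south]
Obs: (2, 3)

Act: maze.sense[dir→west]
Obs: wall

Act: stack.pop[]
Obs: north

Act: maze.move[dir→south]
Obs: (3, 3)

Act: maze.sense[dir→west]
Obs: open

Act: stack.push[x→west]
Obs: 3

Act: maze.move[dir→west]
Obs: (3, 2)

Act: maze.sense[dir→west]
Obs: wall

Act: maze.sense[dir→south]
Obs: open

Act: stack.push[x→south]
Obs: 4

Act: maze.move[dir→south]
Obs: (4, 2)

Act: maze.sense[dir→east]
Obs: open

Act: stack.push[x→east]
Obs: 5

Act: maze.move[dir→east]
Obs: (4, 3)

Act: maze.sense[dir→south]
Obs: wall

Act: stack.pop[]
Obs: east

Act: maze.move[dir→west]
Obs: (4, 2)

Act: maze.sense[dir→west]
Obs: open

Act: stack.push[x→west]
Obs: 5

Act: maze.move[dir→west]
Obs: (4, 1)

Act: maze.sense[dir→west]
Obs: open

Act: stack.push[x→west]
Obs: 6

Act: maze.move[dir→west]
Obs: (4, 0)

Act: maze.sense[dir→north]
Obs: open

Act: stack.push[x→north]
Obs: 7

Act: maze.move[dir→north]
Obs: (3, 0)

Act: maze.sense[dir→north]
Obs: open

Act: stack.push[x→north]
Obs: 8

Act: maze.move[dir→north]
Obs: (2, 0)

Act: maze.sense[dir→north]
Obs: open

Act: stack.push[x→north]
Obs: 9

Act: maze.move[dir→north]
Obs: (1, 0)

Act: maze.sense[dir→north]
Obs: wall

Act: maze.sense[dir→east]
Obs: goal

Act: maze.move[dir→east]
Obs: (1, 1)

Answer: (1, 1)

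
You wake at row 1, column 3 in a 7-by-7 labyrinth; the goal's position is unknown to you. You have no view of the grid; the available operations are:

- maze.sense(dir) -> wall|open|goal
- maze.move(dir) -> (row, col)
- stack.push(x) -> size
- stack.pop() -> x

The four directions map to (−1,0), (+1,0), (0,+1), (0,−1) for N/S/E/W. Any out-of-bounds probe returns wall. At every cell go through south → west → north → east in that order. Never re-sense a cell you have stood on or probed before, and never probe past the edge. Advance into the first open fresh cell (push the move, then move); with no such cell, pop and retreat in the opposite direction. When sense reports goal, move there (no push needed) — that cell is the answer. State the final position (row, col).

==> maze.sense(dir='south')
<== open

==> stack.push(x='south')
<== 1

==> maze.move(dir='south')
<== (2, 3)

==> maze.sense(dir='south')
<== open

==> stack.push(x='south')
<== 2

==> maze.move(dir='south')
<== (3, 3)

==> maze.sense(dir='south')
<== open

==> stack.push(x='south')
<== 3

==> maze.move(dir='south')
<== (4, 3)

==> maze.sense(dir='south')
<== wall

==> maze.sense(dir='west')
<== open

==> stack.push(x='west')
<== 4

==> maze.move(dir='west')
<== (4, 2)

==> maze.sense(dir='south')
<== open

==> stack.push(x='south')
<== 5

==> maze.move(dir='south')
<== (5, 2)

==> maze.sense(dir='south')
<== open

==> stack.push(x='south')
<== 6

==> maze.move(dir='south')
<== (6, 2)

==> maze.sense(dir='west')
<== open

==> stack.push(x='west')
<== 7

==> maze.move(dir='west')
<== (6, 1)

==> maze.sense(dir='west')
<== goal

==> maze.move(dir='west')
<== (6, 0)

Answer: (6, 0)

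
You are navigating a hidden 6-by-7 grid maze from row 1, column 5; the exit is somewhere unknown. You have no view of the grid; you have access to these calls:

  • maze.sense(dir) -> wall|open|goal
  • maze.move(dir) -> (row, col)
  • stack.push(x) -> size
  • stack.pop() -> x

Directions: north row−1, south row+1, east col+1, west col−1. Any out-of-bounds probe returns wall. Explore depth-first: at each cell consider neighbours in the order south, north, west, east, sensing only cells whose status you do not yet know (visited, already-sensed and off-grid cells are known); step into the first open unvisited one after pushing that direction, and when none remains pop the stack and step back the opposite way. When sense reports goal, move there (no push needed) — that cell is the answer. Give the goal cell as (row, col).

Act: maze.sense[dir='south']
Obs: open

Act: stack.push[x='south']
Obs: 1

Act: maze.move[dir='south']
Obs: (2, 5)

Act: maze.sense[dir='south']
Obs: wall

Act: maze.sense[dir='west']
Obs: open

Act: stack.push[x='west']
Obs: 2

Act: maze.move[dir='west']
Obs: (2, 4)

Act: maze.sense[dir='south']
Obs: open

Act: stack.push[x='south']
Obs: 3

Act: maze.move[dir='south']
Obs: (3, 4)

Act: maze.sense[dir='south']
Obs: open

Act: stack.push[x='south']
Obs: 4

Act: maze.move[dir='south']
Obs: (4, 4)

Act: maze.sense[dir='south']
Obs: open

Act: stack.push[x='south']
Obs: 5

Act: maze.move[dir='south']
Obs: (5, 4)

Act: maze.sense[dir='west']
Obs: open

Act: stack.push[x='west']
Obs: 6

Act: maze.move[dir='west']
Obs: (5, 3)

Act: maze.sense[dir='north']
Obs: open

Act: stack.push[x='north']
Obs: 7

Act: maze.move[dir='north']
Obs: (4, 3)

Act: maze.sense[dir='north']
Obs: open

Act: stack.push[x='north']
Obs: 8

Act: maze.move[dir='north']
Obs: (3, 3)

Act: maze.sense[dir='north']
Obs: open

Act: stack.push[x='north']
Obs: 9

Act: maze.move[dir='north']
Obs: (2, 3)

Act: maze.sense[dir='north']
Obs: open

Act: stack.push[x='north']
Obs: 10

Act: maze.move[dir='north']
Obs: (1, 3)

Act: maze.sense[dir='north']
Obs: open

Act: stack.push[x='north']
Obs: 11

Act: maze.move[dir='north']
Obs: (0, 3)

Act: maze.sense[dir='west']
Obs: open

Act: stack.push[x='west']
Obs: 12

Act: maze.move[dir='west']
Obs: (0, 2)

Act: maze.sense[dir='south']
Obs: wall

Act: maze.sense[dir='west']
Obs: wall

Act: stack.pop[]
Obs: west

Act: maze.move[dir='east']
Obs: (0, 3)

Act: maze.sense[dir='east']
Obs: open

Act: stack.push[x='east']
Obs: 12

Act: maze.move[dir='east']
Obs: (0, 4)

Act: maze.sense[dir='south']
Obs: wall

Act: maze.sense[dir='east']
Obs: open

Act: stack.push[x='east']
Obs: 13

Act: maze.move[dir='east']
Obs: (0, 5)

Act: maze.sense[dir='east']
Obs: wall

Act: stack.pop[]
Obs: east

Act: maze.move[dir='west']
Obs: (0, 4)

Act: stack.pop[]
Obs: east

Act: maze.move[dir='west']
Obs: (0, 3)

Act: stack.pop[]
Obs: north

Act: maze.move[dir='south']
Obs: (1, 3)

Act: stack.pop[]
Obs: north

Act: maze.move[dir='south']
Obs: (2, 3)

Act: maze.sense[dir='west']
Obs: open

Act: stack.push[x='west']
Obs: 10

Act: maze.move[dir='west']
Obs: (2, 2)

Act: maze.sense[dir='south']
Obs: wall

Act: maze.sense[dir='west']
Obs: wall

Act: stack.pop[]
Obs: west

Act: maze.move[dir='east']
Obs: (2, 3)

Act: stack.pop[]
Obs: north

Act: maze.move[dir='south']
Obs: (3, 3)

Act: stack.pop[]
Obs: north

Act: maze.move[dir='south']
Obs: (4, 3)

Act: maze.sense[dir='west']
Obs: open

Act: stack.push[x='west']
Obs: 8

Act: maze.move[dir='west']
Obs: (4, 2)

Act: maze.sense[dir='south']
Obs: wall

Act: maze.sense[dir='west']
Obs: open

Act: stack.push[x='west']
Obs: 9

Act: maze.move[dir='west']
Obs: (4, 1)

Act: maze.sense[dir='south']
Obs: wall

Act: maze.sense[dir='north']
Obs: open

Act: stack.push[x='north']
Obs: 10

Act: maze.move[dir='north']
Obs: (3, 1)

Act: maze.sense[dir='west']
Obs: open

Act: stack.push[x='west']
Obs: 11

Act: maze.move[dir='west']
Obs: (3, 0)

Act: maze.sense[dir='south']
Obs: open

Act: stack.push[x='south']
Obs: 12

Act: maze.move[dir='south']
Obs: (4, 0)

Act: maze.sense[dir='south']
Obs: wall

Act: stack.pop[]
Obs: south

Act: maze.move[dir='north']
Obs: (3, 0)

Act: maze.sense[dir='north']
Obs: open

Act: stack.push[x='north']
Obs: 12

Act: maze.move[dir='north']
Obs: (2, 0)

Act: maze.sense[dir='north']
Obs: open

Act: stack.push[x='north']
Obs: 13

Act: maze.move[dir='north']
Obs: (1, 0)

Act: maze.sense[dir='north']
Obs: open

Act: stack.push[x='north']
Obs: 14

Act: maze.move[dir='north']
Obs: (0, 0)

Act: stack.pop[]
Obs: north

Act: maze.move[dir='south']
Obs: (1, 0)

Act: maze.sense[dir='east']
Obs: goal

Act: maze.move[dir='east']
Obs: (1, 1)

Answer: (1, 1)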